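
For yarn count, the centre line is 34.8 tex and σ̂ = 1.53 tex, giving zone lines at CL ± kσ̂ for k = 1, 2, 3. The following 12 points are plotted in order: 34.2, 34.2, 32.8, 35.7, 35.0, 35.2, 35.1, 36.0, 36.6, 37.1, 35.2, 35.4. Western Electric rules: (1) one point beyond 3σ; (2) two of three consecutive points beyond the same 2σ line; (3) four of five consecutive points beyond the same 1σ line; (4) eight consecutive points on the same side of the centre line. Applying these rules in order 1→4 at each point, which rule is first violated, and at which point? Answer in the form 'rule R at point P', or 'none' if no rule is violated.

rule 4 at point 11

Zone of each point (C = within 1σ̂, B = 1σ̂–2σ̂, A = 2σ̂–3σ̂, * = beyond 3σ̂; sign = side of CL): 1:-C, 2:-C, 3:-B, 4:+C, 5:+C, 6:+C, 7:+C, 8:+C, 9:+B, 10:+B, 11:+C, 12:+C
Rule 4 (eight consecutive points on the same side of the centre line) is satisfied at point 11.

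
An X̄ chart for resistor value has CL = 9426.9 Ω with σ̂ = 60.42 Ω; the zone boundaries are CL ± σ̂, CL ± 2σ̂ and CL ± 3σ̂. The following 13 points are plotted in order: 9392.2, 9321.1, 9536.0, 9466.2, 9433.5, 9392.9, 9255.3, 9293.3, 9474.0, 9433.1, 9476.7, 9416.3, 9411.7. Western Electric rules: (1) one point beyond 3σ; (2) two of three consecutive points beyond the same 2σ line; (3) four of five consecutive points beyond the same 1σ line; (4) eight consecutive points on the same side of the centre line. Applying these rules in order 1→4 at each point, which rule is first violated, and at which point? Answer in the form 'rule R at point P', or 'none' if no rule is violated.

rule 2 at point 8

Zone of each point (C = within 1σ̂, B = 1σ̂–2σ̂, A = 2σ̂–3σ̂, * = beyond 3σ̂; sign = side of CL): 1:-C, 2:-B, 3:+B, 4:+C, 5:+C, 6:-C, 7:-A, 8:-A, 9:+C, 10:+C, 11:+C, 12:-C, 13:-C
Rule 2 (two of three consecutive points beyond the same 2σ limit) is satisfied at point 8.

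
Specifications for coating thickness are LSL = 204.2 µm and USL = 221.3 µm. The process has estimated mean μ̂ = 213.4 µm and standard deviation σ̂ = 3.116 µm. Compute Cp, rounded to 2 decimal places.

Cp = (USL − LSL) / (6σ̂) = (221.3 − 204.2) / (6 × 3.116) = 17.1000 / 18.6960 = 0.9146

0.91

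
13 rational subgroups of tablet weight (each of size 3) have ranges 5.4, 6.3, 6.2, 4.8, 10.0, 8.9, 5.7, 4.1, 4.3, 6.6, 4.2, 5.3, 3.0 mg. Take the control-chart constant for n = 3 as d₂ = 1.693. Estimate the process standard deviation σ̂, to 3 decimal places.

R̄ = (5.4 + 6.3 + 6.2 + 4.8 + 10.0 + 8.9 + 5.7 + 4.1 + 4.3 + 6.6 + 4.2 + 5.3 + 3.0) / 13 = 5.7538
σ̂ = R̄ / d₂ = 5.7538 / 1.693 = 3.3986

3.399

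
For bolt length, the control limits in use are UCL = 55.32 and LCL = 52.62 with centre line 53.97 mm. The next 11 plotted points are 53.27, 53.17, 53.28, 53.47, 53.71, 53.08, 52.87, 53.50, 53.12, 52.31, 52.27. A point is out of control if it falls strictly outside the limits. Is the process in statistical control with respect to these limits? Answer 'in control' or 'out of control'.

out of control

Compare each point to [52.62, 55.32]: sample 10 = 52.31 < LCL; sample 11 = 52.27 < LCL.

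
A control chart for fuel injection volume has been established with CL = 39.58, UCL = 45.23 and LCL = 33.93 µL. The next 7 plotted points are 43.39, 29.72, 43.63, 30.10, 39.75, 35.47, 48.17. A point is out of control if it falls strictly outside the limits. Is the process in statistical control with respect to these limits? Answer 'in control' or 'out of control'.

Compare each point to [33.93, 45.23]: sample 2 = 29.72 < LCL; sample 4 = 30.10 < LCL; sample 7 = 48.17 > UCL.

out of control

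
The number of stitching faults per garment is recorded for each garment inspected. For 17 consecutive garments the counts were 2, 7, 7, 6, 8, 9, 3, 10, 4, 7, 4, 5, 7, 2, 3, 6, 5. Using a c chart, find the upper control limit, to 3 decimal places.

12.680

c̄ = (2 + 7 + 7 + 6 + 8 + 9 + 3 + 10 + 4 + 7 + 4 + 5 + 7 + 2 + 3 + 6 + 5) / 17 = 95 / 17 = 5.5882
UCL = c̄ + 3√c̄ = 5.5882 + 3 × √5.5882 = 5.5882 + 3 × 2.3639 = 12.6801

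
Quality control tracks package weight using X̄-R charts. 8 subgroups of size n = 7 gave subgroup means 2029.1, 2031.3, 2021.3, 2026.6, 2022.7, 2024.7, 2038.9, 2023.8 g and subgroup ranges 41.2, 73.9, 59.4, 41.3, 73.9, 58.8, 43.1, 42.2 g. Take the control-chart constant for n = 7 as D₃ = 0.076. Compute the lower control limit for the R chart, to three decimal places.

R̄ = (41.2 + 73.9 + 59.4 + 41.3 + 73.9 + 58.8 + 43.1 + 42.2) / 8 = 433.8000 / 8 = 54.2250
LCL_R = D₃·R̄ = 0.076 × 54.2250 = 4.1211

4.121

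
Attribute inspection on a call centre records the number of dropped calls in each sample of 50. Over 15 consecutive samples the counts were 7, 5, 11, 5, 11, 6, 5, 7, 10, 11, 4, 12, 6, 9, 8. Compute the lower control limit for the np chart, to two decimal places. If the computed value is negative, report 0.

p̄ = Σdᵢ / (k·n) = 117 / (15 × 50) = 0.15600
LCL = np̄ − 3·√(np̄(1−p̄)) = 7.8000 − 3 × 2.5658 = 0.1027

0.10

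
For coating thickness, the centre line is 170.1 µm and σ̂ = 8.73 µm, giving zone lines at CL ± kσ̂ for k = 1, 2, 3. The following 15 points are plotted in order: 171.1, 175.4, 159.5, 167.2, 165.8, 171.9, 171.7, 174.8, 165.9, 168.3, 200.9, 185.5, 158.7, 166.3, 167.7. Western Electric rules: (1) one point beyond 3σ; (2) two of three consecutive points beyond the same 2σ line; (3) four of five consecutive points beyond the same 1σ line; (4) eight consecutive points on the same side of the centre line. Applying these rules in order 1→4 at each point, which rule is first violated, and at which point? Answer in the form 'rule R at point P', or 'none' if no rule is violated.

Zone of each point (C = within 1σ̂, B = 1σ̂–2σ̂, A = 2σ̂–3σ̂, * = beyond 3σ̂; sign = side of CL): 1:+C, 2:+C, 3:-B, 4:-C, 5:-C, 6:+C, 7:+C, 8:+C, 9:-C, 10:-C, 11:+*, 12:+B, 13:-B, 14:-C, 15:-C
Rule 1 (one point beyond the 3σ limits) is satisfied at point 11.

rule 1 at point 11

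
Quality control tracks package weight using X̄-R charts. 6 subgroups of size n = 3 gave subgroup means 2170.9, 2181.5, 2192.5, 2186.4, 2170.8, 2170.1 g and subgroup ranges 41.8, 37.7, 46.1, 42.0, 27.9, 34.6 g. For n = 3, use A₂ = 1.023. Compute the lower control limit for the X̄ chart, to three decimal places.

2139.468

X̄̄ = (2170.9 + 2181.5 + 2192.5 + 2186.4 + 2170.8 + 2170.1) / 6 = 13072.2000 / 6 = 2178.7000
R̄ = (41.8 + 37.7 + 46.1 + 42.0 + 27.9 + 34.6) / 6 = 230.1000 / 6 = 38.3500
LCL = X̄̄ − A₂·R̄ = 2178.7000 − 1.023 × 38.3500 = 2139.4680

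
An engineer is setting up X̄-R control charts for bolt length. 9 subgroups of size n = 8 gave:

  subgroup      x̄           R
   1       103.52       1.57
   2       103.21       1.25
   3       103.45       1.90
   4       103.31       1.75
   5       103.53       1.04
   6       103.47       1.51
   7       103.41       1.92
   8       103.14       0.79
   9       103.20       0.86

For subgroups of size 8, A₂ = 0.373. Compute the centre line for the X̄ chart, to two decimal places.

103.36

X̄̄ = (103.52 + 103.21 + 103.45 + 103.31 + 103.53 + 103.47 + 103.41 + 103.14 + 103.20) / 9 = 930.2400 / 9 = 103.3600
CL = X̄̄ = 103.3600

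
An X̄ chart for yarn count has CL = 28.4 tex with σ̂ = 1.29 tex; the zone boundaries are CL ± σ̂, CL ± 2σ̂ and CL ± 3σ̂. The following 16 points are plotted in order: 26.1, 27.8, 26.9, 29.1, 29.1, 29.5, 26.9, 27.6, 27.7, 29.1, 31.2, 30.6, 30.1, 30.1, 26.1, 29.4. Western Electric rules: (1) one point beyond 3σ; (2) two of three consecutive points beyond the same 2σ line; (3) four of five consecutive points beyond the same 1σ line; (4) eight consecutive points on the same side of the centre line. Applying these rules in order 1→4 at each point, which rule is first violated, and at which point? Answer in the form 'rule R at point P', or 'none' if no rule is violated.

rule 3 at point 14

Zone of each point (C = within 1σ̂, B = 1σ̂–2σ̂, A = 2σ̂–3σ̂, * = beyond 3σ̂; sign = side of CL): 1:-B, 2:-C, 3:-B, 4:+C, 5:+C, 6:+C, 7:-B, 8:-C, 9:-C, 10:+C, 11:+A, 12:+B, 13:+B, 14:+B, 15:-B, 16:+C
Rule 3 (four of five consecutive points beyond the same 1σ limit) is satisfied at point 14.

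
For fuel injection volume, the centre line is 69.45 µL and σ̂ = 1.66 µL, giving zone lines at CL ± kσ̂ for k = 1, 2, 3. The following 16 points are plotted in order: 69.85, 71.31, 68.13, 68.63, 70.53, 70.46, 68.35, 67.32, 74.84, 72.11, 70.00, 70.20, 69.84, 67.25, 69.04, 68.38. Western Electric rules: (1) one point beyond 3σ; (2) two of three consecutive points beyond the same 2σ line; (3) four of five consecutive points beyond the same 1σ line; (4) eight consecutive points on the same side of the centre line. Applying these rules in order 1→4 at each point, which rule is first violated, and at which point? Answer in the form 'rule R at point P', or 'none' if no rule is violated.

Zone of each point (C = within 1σ̂, B = 1σ̂–2σ̂, A = 2σ̂–3σ̂, * = beyond 3σ̂; sign = side of CL): 1:+C, 2:+B, 3:-C, 4:-C, 5:+C, 6:+C, 7:-C, 8:-B, 9:+*, 10:+B, 11:+C, 12:+C, 13:+C, 14:-B, 15:-C, 16:-C
Rule 1 (one point beyond the 3σ limits) is satisfied at point 9.

rule 1 at point 9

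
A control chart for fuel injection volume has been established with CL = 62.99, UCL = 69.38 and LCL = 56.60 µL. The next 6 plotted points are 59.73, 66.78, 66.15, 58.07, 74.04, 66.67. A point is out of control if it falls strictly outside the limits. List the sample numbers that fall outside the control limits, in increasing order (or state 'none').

5

Compare each point to [56.60, 69.38]: sample 5 = 74.04 > UCL.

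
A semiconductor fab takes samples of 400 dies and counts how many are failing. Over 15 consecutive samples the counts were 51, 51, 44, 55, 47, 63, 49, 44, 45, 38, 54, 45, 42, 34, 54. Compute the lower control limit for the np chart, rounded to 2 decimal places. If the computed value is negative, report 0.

28.28

p̄ = Σdᵢ / (k·n) = 716 / (15 × 400) = 0.11933
LCL = np̄ − 3·√(np̄(1−p̄)) = 47.7333 − 3 × 6.4836 = 28.2825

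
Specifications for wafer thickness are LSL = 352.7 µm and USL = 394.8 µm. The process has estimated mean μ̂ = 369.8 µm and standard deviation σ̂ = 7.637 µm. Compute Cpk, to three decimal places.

Cpu = (USL − μ̂) / (3σ̂) = (394.8 − 369.8) / (3 × 7.637) = 1.0912; Cpl = (μ̂ − LSL) / (3σ̂) = (369.8 − 352.7) / (3 × 7.637) = 0.7464; Cpk = min(Cpu, Cpl) = 0.7464

0.746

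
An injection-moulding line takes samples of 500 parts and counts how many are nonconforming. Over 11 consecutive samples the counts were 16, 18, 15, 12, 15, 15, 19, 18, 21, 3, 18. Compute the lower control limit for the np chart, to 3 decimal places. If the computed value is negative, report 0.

3.845

p̄ = Σdᵢ / (k·n) = 170 / (11 × 500) = 0.03091
LCL = np̄ − 3·√(np̄(1−p̄)) = 15.4545 − 3 × 3.8700 = 3.8446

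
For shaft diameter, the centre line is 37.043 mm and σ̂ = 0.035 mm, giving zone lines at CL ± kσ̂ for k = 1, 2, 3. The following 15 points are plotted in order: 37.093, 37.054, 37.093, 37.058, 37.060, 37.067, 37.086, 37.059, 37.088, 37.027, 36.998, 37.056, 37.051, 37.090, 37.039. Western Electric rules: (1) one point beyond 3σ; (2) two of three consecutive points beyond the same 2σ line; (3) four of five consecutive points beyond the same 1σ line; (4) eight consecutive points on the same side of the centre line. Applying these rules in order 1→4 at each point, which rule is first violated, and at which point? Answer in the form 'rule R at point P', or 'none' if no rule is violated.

rule 4 at point 8

Zone of each point (C = within 1σ̂, B = 1σ̂–2σ̂, A = 2σ̂–3σ̂, * = beyond 3σ̂; sign = side of CL): 1:+B, 2:+C, 3:+B, 4:+C, 5:+C, 6:+C, 7:+B, 8:+C, 9:+B, 10:-C, 11:-B, 12:+C, 13:+C, 14:+B, 15:-C
Rule 4 (eight consecutive points on the same side of the centre line) is satisfied at point 8.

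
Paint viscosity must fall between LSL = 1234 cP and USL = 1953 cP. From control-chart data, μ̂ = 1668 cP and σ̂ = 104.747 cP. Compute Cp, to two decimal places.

1.14

Cp = (USL − LSL) / (6σ̂) = (1953 − 1234) / (6 × 104.747) = 719.0000 / 628.4820 = 1.1440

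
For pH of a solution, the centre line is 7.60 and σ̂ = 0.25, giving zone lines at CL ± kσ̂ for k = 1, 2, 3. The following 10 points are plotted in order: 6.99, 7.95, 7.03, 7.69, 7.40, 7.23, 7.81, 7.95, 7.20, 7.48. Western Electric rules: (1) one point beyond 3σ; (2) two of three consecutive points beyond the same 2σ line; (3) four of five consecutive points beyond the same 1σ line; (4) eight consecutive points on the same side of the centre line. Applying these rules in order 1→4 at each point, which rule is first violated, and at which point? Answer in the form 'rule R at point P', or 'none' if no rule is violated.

rule 2 at point 3

Zone of each point (C = within 1σ̂, B = 1σ̂–2σ̂, A = 2σ̂–3σ̂, * = beyond 3σ̂; sign = side of CL): 1:-A, 2:+B, 3:-A, 4:+C, 5:-C, 6:-B, 7:+C, 8:+B, 9:-B, 10:-C
Rule 2 (two of three consecutive points beyond the same 2σ limit) is satisfied at point 3.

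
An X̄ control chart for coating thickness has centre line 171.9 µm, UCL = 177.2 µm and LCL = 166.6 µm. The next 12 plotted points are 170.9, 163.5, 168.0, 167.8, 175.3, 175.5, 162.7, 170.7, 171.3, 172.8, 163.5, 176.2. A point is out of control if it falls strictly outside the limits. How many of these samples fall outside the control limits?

3

Compare each point to [166.6, 177.2]: sample 2 = 163.5 < LCL; sample 7 = 162.7 < LCL; sample 11 = 163.5 < LCL.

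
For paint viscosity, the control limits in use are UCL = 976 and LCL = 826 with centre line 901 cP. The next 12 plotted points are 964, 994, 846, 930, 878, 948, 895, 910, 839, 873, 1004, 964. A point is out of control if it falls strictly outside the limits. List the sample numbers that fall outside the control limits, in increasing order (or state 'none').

Compare each point to [826, 976]: sample 2 = 994 > UCL; sample 11 = 1004 > UCL.

2, 11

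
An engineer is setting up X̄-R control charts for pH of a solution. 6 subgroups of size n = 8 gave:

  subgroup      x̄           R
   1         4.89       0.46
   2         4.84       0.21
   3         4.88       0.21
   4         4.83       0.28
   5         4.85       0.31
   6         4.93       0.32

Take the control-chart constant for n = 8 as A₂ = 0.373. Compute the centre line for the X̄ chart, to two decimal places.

X̄̄ = (4.89 + 4.84 + 4.88 + 4.83 + 4.85 + 4.93) / 6 = 29.2200 / 6 = 4.8700
CL = X̄̄ = 4.8700

4.87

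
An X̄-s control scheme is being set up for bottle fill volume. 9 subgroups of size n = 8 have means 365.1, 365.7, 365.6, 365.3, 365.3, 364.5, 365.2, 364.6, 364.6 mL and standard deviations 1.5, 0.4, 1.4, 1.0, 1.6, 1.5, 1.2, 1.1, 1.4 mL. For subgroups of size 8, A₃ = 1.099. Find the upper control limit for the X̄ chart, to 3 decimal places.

366.455

X̄̄ = (365.1 + 365.7 + 365.6 + 365.3 + 365.3 + 364.5 + 365.2 + 364.6 + 364.6) / 9 = 365.1000
s̄ = (1.5 + 0.4 + 1.4 + 1.0 + 1.6 + 1.5 + 1.2 + 1.1 + 1.4) / 9 = 1.2333
UCL = X̄̄ + A₃·s̄ = 365.1000 + 1.099 × 1.2333 = 366.4554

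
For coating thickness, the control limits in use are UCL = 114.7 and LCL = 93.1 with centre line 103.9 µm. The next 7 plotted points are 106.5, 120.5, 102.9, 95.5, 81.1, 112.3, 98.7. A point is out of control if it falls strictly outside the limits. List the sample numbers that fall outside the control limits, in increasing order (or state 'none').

2, 5

Compare each point to [93.1, 114.7]: sample 2 = 120.5 > UCL; sample 5 = 81.1 < LCL.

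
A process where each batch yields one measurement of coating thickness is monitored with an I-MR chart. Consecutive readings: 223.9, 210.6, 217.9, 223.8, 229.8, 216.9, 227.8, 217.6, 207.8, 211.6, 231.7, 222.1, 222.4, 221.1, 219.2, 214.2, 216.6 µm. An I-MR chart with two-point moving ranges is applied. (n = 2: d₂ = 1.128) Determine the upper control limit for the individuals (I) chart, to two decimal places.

X̄ = (223.9 + 210.6 + 217.9 + 223.8 + 229.8 + 216.9 + 227.8 + 217.6 + 207.8 + 211.6 + 231.7 + 222.1 + 222.4 + 221.1 + 219.2 + 214.2 + 216.6) / 17 = 219.7059
Moving ranges: 13.3, 7.3, 5.9, 6.0, 12.9, 10.9, 10.2, 9.8, 3.8, 20.1, 9.6, 0.3, 1.3, 1.9, 5.0, 2.4; M̄R̄ = 120.7000 / 16 = 7.5438
UCL = X̄ + 3·M̄R̄/d₂ = 219.7059 + 3 × 7.5438 / 1.128 = 239.7690

239.77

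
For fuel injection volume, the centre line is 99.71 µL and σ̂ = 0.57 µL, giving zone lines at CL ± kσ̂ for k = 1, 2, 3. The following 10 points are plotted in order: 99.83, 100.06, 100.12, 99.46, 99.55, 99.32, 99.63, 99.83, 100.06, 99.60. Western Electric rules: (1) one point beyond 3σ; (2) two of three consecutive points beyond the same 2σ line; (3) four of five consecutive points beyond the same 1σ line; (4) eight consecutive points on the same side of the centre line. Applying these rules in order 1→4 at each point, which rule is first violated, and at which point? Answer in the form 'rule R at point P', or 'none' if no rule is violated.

Zone of each point (C = within 1σ̂, B = 1σ̂–2σ̂, A = 2σ̂–3σ̂, * = beyond 3σ̂; sign = side of CL): 1:+C, 2:+C, 3:+C, 4:-C, 5:-C, 6:-C, 7:-C, 8:+C, 9:+C, 10:-C
No rule fires across all 10 points.

none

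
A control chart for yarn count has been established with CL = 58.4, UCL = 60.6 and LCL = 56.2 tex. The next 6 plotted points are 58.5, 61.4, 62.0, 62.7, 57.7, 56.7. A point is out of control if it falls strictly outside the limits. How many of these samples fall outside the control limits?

3

Compare each point to [56.2, 60.6]: sample 2 = 61.4 > UCL; sample 3 = 62.0 > UCL; sample 4 = 62.7 > UCL.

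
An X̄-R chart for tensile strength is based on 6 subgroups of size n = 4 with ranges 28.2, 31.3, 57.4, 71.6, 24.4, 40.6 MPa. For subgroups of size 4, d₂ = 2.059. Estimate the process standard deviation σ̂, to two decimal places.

20.52

R̄ = (28.2 + 31.3 + 57.4 + 71.6 + 24.4 + 40.6) / 6 = 42.2500
σ̂ = R̄ / d₂ = 42.2500 / 2.059 = 20.5197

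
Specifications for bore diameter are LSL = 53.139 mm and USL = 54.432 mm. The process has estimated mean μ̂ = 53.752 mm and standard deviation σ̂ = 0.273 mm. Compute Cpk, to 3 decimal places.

Cpu = (USL − μ̂) / (3σ̂) = (54.432 − 53.752) / (3 × 0.273) = 0.8303; Cpl = (μ̂ − LSL) / (3σ̂) = (53.752 − 53.139) / (3 × 0.273) = 0.7485; Cpk = min(Cpu, Cpl) = 0.7485

0.748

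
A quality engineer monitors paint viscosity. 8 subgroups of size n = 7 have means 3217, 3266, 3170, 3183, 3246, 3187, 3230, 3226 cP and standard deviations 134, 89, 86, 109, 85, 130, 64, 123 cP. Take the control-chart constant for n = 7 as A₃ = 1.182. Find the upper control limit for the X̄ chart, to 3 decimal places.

X̄̄ = (3217 + 3266 + 3170 + 3183 + 3246 + 3187 + 3230 + 3226) / 8 = 3215.6250
s̄ = (134 + 89 + 86 + 109 + 85 + 130 + 64 + 123) / 8 = 102.5000
UCL = X̄̄ + A₃·s̄ = 3215.6250 + 1.182 × 102.5000 = 3336.7800

3336.780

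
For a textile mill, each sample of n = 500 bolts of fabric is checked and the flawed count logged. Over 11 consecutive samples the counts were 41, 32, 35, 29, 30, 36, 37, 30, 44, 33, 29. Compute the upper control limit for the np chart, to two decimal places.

51.11

p̄ = Σdᵢ / (k·n) = 376 / (11 × 500) = 0.06836
UCL = np̄ + 3·√(np̄(1−p̄)) = 34.1818 + 3 × √(34.1818×0.93164) = 34.1818 + 3 × 5.6431 = 51.1112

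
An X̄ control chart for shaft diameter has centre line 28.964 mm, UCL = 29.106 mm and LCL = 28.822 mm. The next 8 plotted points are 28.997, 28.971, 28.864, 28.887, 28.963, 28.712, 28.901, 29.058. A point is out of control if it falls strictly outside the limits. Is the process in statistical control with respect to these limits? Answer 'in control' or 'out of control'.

Compare each point to [28.822, 29.106]: sample 6 = 28.712 < LCL.

out of control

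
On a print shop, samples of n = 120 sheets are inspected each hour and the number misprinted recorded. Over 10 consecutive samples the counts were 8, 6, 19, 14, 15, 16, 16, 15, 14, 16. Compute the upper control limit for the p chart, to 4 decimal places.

0.2035

p̄ = Σdᵢ / (k·n) = 139 / (10 × 120) = 0.11583
UCL = p̄ + 3·√(p̄(1−p̄)/n) = 0.11583 + 3 × √(0.11583×0.88417/120) = 0.11583 + 3 × 0.02921 = 0.20348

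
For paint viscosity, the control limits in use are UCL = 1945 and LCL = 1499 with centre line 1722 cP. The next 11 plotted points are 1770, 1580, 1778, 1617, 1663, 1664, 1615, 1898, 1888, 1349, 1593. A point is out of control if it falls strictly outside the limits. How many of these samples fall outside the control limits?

Compare each point to [1499, 1945]: sample 10 = 1349 < LCL.

1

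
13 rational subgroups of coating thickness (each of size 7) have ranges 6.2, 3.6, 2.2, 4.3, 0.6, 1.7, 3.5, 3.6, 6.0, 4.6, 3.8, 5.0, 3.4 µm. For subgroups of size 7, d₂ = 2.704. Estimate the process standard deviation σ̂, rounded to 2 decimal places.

R̄ = (6.2 + 3.6 + 2.2 + 4.3 + 0.6 + 1.7 + 3.5 + 3.6 + 6.0 + 4.6 + 3.8 + 5.0 + 3.4) / 13 = 3.7308
σ̂ = R̄ / d₂ = 3.7308 / 2.704 = 1.3797

1.38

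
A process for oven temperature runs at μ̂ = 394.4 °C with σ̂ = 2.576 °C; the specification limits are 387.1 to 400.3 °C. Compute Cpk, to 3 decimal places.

0.763

Cpu = (USL − μ̂) / (3σ̂) = (400.3 − 394.4) / (3 × 2.576) = 0.7635; Cpl = (μ̂ − LSL) / (3σ̂) = (394.4 − 387.1) / (3 × 2.576) = 0.9446; Cpk = min(Cpu, Cpl) = 0.7635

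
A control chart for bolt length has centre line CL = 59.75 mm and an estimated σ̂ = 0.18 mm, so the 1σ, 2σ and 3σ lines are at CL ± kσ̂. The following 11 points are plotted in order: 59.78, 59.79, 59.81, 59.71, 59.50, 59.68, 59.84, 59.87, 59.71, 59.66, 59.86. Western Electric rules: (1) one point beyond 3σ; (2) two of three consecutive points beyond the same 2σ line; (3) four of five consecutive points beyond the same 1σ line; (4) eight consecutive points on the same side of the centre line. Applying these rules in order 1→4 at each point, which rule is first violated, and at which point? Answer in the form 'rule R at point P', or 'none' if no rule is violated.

Zone of each point (C = within 1σ̂, B = 1σ̂–2σ̂, A = 2σ̂–3σ̂, * = beyond 3σ̂; sign = side of CL): 1:+C, 2:+C, 3:+C, 4:-C, 5:-B, 6:-C, 7:+C, 8:+C, 9:-C, 10:-C, 11:+C
No rule fires across all 11 points.

none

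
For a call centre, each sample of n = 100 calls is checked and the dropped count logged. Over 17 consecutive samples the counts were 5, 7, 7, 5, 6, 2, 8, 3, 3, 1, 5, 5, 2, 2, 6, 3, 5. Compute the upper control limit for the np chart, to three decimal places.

p̄ = Σdᵢ / (k·n) = 75 / (17 × 100) = 0.04412
UCL = np̄ + 3·√(np̄(1−p̄)) = 4.4118 + 3 × √(4.4118×0.95588) = 4.4118 + 3 × 2.0536 = 10.5725

10.572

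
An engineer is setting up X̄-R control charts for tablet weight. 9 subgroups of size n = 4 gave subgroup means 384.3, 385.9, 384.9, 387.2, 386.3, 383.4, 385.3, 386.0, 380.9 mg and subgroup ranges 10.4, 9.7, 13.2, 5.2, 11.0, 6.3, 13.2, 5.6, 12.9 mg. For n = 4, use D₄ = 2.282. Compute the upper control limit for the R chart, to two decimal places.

22.19

R̄ = (10.4 + 9.7 + 13.2 + 5.2 + 11.0 + 6.3 + 13.2 + 5.6 + 12.9) / 9 = 87.5000 / 9 = 9.7222
UCL_R = D₄·R̄ = 2.282 × 9.7222 = 22.1861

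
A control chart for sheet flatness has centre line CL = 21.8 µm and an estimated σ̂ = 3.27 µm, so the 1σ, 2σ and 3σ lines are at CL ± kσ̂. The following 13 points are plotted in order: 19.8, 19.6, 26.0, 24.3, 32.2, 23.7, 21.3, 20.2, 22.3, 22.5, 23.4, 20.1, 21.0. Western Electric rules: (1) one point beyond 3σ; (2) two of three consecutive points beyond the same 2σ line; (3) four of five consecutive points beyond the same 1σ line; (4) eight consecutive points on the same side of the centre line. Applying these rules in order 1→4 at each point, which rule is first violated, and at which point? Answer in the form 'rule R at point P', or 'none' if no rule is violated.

Zone of each point (C = within 1σ̂, B = 1σ̂–2σ̂, A = 2σ̂–3σ̂, * = beyond 3σ̂; sign = side of CL): 1:-C, 2:-C, 3:+B, 4:+C, 5:+*, 6:+C, 7:-C, 8:-C, 9:+C, 10:+C, 11:+C, 12:-C, 13:-C
Rule 1 (one point beyond the 3σ limits) is satisfied at point 5.

rule 1 at point 5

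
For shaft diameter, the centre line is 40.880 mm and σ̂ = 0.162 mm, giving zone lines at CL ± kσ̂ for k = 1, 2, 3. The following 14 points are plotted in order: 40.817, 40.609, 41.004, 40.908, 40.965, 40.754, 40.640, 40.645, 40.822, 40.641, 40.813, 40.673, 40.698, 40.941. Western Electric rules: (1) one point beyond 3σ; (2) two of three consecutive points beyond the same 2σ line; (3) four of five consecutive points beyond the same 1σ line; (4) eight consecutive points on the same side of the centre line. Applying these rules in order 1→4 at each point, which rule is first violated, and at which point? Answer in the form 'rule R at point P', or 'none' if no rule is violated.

Zone of each point (C = within 1σ̂, B = 1σ̂–2σ̂, A = 2σ̂–3σ̂, * = beyond 3σ̂; sign = side of CL): 1:-C, 2:-B, 3:+C, 4:+C, 5:+C, 6:-C, 7:-B, 8:-B, 9:-C, 10:-B, 11:-C, 12:-B, 13:-B, 14:+C
Rule 4 (eight consecutive points on the same side of the centre line) is satisfied at point 13.

rule 4 at point 13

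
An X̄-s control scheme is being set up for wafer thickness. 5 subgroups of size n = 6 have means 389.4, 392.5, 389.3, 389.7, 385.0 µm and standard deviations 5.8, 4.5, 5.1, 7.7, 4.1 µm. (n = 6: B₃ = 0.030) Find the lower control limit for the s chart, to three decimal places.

0.163

s̄ = (5.8 + 4.5 + 5.1 + 7.7 + 4.1) / 5 = 5.4400
LCL_s = B₃·s̄ = 0.030 × 5.4400 = 0.1632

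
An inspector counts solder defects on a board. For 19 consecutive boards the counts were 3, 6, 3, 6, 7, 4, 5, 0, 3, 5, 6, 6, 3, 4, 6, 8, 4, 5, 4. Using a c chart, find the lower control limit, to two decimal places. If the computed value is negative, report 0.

0.00

c̄ = (3 + 6 + 3 + 6 + 7 + 4 + 5 + 0 + 3 + 5 + 6 + 6 + 3 + 4 + 6 + 8 + 4 + 5 + 4) / 19 = 88 / 19 = 4.6316
LCL = c̄ − 3√c̄ = 4.6316 − 3 × 2.1521 = -1.8248 → 0 (cannot be negative)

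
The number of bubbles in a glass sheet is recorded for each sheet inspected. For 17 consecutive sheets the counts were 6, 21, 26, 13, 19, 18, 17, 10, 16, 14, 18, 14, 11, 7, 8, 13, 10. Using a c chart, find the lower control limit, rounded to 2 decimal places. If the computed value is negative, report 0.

c̄ = (6 + 21 + 26 + 13 + 19 + 18 + 17 + 10 + 16 + 14 + 18 + 14 + 11 + 7 + 8 + 13 + 10) / 17 = 241 / 17 = 14.1765
LCL = c̄ − 3√c̄ = 14.1765 − 3 × 3.7652 = 2.8810

2.88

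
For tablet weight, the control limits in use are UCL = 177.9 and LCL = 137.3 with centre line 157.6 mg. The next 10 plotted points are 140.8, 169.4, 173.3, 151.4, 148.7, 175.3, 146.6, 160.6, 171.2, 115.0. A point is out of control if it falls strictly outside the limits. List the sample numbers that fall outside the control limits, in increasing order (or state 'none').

10

Compare each point to [137.3, 177.9]: sample 10 = 115.0 < LCL.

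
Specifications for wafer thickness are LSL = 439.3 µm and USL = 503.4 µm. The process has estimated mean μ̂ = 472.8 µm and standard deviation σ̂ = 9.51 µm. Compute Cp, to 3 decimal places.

Cp = (USL − LSL) / (6σ̂) = (503.4 − 439.3) / (6 × 9.51) = 64.1000 / 57.0600 = 1.1234

1.123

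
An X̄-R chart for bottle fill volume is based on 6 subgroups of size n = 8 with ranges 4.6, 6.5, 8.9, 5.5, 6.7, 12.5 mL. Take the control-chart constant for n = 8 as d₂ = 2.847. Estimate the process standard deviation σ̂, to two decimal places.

2.62

R̄ = (4.6 + 6.5 + 8.9 + 5.5 + 6.7 + 12.5) / 6 = 7.4500
σ̂ = R̄ / d₂ = 7.4500 / 2.847 = 2.6168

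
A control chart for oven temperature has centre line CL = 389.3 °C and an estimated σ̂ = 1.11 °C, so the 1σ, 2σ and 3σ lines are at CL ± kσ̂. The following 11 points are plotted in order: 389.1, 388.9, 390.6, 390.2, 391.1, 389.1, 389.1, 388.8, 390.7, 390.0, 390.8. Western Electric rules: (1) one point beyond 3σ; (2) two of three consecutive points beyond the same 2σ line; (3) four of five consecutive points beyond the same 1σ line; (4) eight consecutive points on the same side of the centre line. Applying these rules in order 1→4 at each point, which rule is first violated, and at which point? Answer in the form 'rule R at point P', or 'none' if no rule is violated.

none

Zone of each point (C = within 1σ̂, B = 1σ̂–2σ̂, A = 2σ̂–3σ̂, * = beyond 3σ̂; sign = side of CL): 1:-C, 2:-C, 3:+B, 4:+C, 5:+B, 6:-C, 7:-C, 8:-C, 9:+B, 10:+C, 11:+B
No rule fires across all 11 points.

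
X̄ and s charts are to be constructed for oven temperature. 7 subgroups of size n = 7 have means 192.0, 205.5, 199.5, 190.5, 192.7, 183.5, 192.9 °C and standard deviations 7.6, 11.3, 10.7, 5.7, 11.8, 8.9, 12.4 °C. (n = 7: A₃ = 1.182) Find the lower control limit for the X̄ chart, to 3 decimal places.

182.250

X̄̄ = (192.0 + 205.5 + 199.5 + 190.5 + 192.7 + 183.5 + 192.9) / 7 = 193.8000
s̄ = (7.6 + 11.3 + 10.7 + 5.7 + 11.8 + 8.9 + 12.4) / 7 = 9.7714
LCL = X̄̄ − A₃·s̄ = 193.8000 − 1.182 × 9.7714 = 182.2502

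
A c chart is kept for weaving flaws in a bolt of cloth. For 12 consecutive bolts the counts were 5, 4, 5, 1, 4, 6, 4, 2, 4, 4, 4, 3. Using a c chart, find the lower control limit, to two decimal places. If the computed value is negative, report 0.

c̄ = (5 + 4 + 5 + 1 + 4 + 6 + 4 + 2 + 4 + 4 + 4 + 3) / 12 = 46 / 12 = 3.8333
LCL = c̄ − 3√c̄ = 3.8333 − 3 × 1.9579 = -2.0403 → 0 (cannot be negative)

0.00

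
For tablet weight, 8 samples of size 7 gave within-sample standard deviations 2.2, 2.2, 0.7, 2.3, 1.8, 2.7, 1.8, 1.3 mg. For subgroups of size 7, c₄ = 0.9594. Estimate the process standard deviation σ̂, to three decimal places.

s̄ = (2.2 + 2.2 + 0.7 + 2.3 + 1.8 + 2.7 + 1.8 + 1.3) / 8 = 1.8750
σ̂ = s̄ / c₄ = 1.8750 / 0.9594 = 1.9543

1.954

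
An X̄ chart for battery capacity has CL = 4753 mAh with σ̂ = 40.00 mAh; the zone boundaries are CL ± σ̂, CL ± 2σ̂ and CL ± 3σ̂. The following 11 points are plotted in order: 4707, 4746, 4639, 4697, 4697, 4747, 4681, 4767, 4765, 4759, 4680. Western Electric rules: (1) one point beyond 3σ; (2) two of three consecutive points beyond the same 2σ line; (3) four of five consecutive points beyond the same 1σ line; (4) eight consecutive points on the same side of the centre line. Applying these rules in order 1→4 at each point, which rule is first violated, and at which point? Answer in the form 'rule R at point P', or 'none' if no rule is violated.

Zone of each point (C = within 1σ̂, B = 1σ̂–2σ̂, A = 2σ̂–3σ̂, * = beyond 3σ̂; sign = side of CL): 1:-B, 2:-C, 3:-A, 4:-B, 5:-B, 6:-C, 7:-B, 8:+C, 9:+C, 10:+C, 11:-B
Rule 3 (four of five consecutive points beyond the same 1σ limit) is satisfied at point 5.

rule 3 at point 5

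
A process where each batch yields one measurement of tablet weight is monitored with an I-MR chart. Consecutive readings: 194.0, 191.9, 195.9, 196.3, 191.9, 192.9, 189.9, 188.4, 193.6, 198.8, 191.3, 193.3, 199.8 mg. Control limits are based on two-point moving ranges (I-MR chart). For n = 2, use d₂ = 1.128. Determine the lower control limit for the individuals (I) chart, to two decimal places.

X̄ = (194.0 + 191.9 + 195.9 + 196.3 + 191.9 + 192.9 + 189.9 + 188.4 + 193.6 + 198.8 + 191.3 + 193.3 + 199.8) / 13 = 193.6923
Moving ranges: 2.1, 4.0, 0.4, 4.4, 1.0, 3.0, 1.5, 5.2, 5.2, 7.5, 2.0, 6.5; M̄R̄ = 42.8000 / 12 = 3.5667
LCL = X̄ − 3·M̄R̄/d₂ = 193.6923 − 3 × 3.5667 / 1.128 = 184.2065

184.21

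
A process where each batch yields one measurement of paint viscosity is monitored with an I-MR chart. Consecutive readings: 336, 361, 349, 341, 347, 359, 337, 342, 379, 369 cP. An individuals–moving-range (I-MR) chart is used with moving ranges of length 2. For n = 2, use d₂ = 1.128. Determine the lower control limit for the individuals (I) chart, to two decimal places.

X̄ = (336 + 361 + 349 + 341 + 347 + 359 + 337 + 342 + 379 + 369) / 10 = 352.0000
Moving ranges: 25, 12, 8, 6, 12, 22, 5, 37, 10; M̄R̄ = 137.0000 / 9 = 15.2222
LCL = X̄ − 3·M̄R̄/d₂ = 352.0000 − 3 × 15.2222 / 1.128 = 311.5154

311.52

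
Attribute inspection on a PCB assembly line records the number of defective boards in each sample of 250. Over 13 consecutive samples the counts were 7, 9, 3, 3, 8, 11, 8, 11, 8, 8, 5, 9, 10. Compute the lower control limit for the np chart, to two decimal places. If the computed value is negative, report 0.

p̄ = Σdᵢ / (k·n) = 100 / (13 × 250) = 0.03077
LCL = np̄ − 3·√(np̄(1−p̄)) = 7.6923 − 3 × 2.7305 = -0.4992 → 0 (negative, so LCL = 0)

0.00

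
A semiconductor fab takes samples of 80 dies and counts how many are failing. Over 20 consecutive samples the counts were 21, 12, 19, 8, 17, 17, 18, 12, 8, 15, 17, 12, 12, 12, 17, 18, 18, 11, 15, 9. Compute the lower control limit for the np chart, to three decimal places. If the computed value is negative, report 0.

4.091

p̄ = Σdᵢ / (k·n) = 288 / (20 × 80) = 0.18000
LCL = np̄ − 3·√(np̄(1−p̄)) = 14.4000 − 3 × 3.4363 = 4.0912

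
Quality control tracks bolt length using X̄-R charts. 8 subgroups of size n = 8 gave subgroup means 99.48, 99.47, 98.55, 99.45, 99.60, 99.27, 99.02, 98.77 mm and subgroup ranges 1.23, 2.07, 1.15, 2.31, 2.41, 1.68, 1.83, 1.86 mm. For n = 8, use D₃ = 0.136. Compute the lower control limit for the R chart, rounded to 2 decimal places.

0.25

R̄ = (1.23 + 2.07 + 1.15 + 2.31 + 2.41 + 1.68 + 1.83 + 1.86) / 8 = 14.5400 / 8 = 1.8175
LCL_R = D₃·R̄ = 0.136 × 1.8175 = 0.2472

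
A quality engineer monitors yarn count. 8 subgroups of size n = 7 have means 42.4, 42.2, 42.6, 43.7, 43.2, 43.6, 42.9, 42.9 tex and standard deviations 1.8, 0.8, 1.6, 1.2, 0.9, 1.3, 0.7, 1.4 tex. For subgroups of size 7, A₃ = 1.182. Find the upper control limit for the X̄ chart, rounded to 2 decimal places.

X̄̄ = (42.4 + 42.2 + 42.6 + 43.7 + 43.2 + 43.6 + 42.9 + 42.9) / 8 = 42.9375
s̄ = (1.8 + 0.8 + 1.6 + 1.2 + 0.9 + 1.3 + 0.7 + 1.4) / 8 = 1.2125
UCL = X̄̄ + A₃·s̄ = 42.9375 + 1.182 × 1.2125 = 44.3707

44.37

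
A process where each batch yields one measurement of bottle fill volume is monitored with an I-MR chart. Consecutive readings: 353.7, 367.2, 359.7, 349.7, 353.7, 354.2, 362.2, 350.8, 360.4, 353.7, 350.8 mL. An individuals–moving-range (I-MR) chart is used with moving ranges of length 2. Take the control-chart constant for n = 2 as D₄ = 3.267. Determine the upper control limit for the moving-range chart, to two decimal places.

Moving ranges: 13.5, 7.5, 10.0, 4.0, 0.5, 8.0, 11.4, 9.6, 6.7, 2.9; M̄R̄ = 74.1000 / 10 = 7.4100
UCL_MR = D₄·M̄R̄ = 3.267 × 7.4100 = 24.2085

24.21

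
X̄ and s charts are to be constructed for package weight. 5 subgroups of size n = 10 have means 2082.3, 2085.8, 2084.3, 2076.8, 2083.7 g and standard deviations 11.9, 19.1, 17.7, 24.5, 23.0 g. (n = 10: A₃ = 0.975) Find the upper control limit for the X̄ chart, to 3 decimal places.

2101.339

X̄̄ = (2082.3 + 2085.8 + 2084.3 + 2076.8 + 2083.7) / 5 = 2082.5800
s̄ = (11.9 + 19.1 + 17.7 + 24.5 + 23.0) / 5 = 19.2400
UCL = X̄̄ + A₃·s̄ = 2082.5800 + 0.975 × 19.2400 = 2101.3390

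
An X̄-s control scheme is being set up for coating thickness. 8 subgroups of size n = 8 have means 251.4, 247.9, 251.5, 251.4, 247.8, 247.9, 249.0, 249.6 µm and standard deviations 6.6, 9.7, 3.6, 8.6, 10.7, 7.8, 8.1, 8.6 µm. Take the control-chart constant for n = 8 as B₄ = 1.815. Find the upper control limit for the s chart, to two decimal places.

14.45

s̄ = (6.6 + 9.7 + 3.6 + 8.6 + 10.7 + 7.8 + 8.1 + 8.6) / 8 = 7.9625
UCL_s = B₄·s̄ = 1.815 × 7.9625 = 14.4519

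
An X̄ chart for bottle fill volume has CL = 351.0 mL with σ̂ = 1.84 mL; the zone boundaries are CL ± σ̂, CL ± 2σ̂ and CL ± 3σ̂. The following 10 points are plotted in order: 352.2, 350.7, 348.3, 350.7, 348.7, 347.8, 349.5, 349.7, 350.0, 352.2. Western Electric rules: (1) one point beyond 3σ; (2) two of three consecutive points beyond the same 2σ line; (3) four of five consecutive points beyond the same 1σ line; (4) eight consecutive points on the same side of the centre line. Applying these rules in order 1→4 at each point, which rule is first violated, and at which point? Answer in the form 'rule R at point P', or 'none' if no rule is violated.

Zone of each point (C = within 1σ̂, B = 1σ̂–2σ̂, A = 2σ̂–3σ̂, * = beyond 3σ̂; sign = side of CL): 1:+C, 2:-C, 3:-B, 4:-C, 5:-B, 6:-B, 7:-C, 8:-C, 9:-C, 10:+C
Rule 4 (eight consecutive points on the same side of the centre line) is satisfied at point 9.

rule 4 at point 9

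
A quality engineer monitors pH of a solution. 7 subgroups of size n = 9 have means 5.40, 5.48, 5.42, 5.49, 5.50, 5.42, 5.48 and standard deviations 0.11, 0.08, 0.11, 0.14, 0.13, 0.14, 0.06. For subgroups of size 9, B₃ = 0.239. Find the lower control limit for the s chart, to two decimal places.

0.03

s̄ = (0.11 + 0.08 + 0.11 + 0.14 + 0.13 + 0.14 + 0.06) / 7 = 0.1100
LCL_s = B₃·s̄ = 0.239 × 0.1100 = 0.0263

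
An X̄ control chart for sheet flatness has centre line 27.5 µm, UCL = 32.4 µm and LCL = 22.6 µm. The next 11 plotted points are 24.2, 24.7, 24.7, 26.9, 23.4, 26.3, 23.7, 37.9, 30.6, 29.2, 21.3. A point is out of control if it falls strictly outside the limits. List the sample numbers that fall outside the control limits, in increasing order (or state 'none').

8, 11

Compare each point to [22.6, 32.4]: sample 8 = 37.9 > UCL; sample 11 = 21.3 < LCL.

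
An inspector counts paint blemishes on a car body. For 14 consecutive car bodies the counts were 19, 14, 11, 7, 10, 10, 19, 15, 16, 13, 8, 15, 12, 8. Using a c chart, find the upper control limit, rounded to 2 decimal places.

23.31

c̄ = (19 + 14 + 11 + 7 + 10 + 10 + 19 + 15 + 16 + 13 + 8 + 15 + 12 + 8) / 14 = 177 / 14 = 12.6429
UCL = c̄ + 3√c̄ = 12.6429 + 3 × √12.6429 = 12.6429 + 3 × 3.5557 = 23.3099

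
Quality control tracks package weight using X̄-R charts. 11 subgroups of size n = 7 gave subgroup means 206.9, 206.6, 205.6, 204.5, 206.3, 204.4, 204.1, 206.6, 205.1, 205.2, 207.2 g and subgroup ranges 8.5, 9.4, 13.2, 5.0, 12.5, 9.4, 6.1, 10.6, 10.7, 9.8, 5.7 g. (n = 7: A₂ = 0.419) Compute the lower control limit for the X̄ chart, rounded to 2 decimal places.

X̄̄ = (206.9 + 206.6 + 205.6 + 204.5 + 206.3 + 204.4 + 204.1 + 206.6 + 205.1 + 205.2 + 207.2) / 11 = 2262.5000 / 11 = 205.6818
R̄ = (8.5 + 9.4 + 13.2 + 5.0 + 12.5 + 9.4 + 6.1 + 10.6 + 10.7 + 9.8 + 5.7) / 11 = 100.9000 / 11 = 9.1727
LCL = X̄̄ − A₂·R̄ = 205.6818 − 0.419 × 9.1727 = 201.8384

201.84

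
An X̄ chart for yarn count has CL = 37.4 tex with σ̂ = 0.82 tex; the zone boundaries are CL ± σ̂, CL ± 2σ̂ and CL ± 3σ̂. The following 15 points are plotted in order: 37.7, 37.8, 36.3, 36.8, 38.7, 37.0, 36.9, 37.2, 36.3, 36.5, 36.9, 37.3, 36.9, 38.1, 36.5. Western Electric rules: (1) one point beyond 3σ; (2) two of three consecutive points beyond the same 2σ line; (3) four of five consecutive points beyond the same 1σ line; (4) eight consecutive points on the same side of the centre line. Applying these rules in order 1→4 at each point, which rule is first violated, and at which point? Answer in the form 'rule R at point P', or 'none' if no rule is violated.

rule 4 at point 13

Zone of each point (C = within 1σ̂, B = 1σ̂–2σ̂, A = 2σ̂–3σ̂, * = beyond 3σ̂; sign = side of CL): 1:+C, 2:+C, 3:-B, 4:-C, 5:+B, 6:-C, 7:-C, 8:-C, 9:-B, 10:-B, 11:-C, 12:-C, 13:-C, 14:+C, 15:-B
Rule 4 (eight consecutive points on the same side of the centre line) is satisfied at point 13.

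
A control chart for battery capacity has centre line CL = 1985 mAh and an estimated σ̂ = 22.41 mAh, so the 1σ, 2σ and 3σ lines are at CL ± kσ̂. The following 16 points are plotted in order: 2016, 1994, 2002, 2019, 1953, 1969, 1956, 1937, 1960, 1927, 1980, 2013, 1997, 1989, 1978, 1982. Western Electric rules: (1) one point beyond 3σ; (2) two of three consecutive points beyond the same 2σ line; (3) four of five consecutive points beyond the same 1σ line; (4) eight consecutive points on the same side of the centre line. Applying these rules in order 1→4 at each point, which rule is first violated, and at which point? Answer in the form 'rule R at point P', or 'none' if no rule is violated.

Zone of each point (C = within 1σ̂, B = 1σ̂–2σ̂, A = 2σ̂–3σ̂, * = beyond 3σ̂; sign = side of CL): 1:+B, 2:+C, 3:+C, 4:+B, 5:-B, 6:-C, 7:-B, 8:-A, 9:-B, 10:-A, 11:-C, 12:+B, 13:+C, 14:+C, 15:-C, 16:-C
Rule 3 (four of five consecutive points beyond the same 1σ limit) is satisfied at point 9.

rule 3 at point 9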